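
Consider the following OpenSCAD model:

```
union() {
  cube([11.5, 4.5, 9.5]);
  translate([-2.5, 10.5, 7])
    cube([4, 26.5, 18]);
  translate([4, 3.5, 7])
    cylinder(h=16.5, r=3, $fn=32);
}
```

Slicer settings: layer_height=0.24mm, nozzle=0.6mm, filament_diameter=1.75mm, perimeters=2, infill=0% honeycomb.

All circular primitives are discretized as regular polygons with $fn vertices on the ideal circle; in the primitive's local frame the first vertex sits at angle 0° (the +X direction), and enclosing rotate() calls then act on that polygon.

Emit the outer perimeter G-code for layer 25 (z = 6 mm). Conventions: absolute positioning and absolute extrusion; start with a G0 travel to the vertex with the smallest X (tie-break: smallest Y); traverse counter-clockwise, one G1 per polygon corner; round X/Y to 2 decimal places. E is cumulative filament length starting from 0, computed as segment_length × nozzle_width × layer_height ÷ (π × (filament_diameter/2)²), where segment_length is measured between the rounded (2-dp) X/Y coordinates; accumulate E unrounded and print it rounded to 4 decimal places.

G0 X0.00 Y0.00 Z6.00
G1 X11.50 Y0.00 E0.6885
G1 X11.50 Y4.50 E0.9579
G1 X0.00 Y4.50 E1.6464
G1 X0.00 Y0.00 E1.9158

At z = 6 mm: the cube is present — its section is the full 11.5×4.5 rectangle; the cube at (-2.5, 10.5) is absent (z outside [7, 25]); the cylinder at (4, 3.5) is absent (z outside [7, 23.5]); Merging all regions: only the 11.5×4.5 cube is present, so the union is just that shape — 1 connected region. The outline is a single polygon with 4 vertices. Extrusion per mm of travel: 0.6 × 0.24 / (π × 0.875²) = 0.059868. Accumulating E over each segment gives final E = 1.9158.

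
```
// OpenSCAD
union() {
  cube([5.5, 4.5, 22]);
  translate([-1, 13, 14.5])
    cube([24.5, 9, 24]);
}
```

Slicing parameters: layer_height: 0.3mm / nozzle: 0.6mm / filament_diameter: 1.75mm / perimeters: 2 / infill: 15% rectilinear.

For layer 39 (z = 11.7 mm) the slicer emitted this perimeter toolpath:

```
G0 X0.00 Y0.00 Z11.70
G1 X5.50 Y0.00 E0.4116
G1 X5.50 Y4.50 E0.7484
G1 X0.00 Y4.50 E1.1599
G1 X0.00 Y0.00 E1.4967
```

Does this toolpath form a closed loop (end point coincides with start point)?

yes

Start point (G0): (0.00, 0.00). End point (last G1): the path returns to the start — closed.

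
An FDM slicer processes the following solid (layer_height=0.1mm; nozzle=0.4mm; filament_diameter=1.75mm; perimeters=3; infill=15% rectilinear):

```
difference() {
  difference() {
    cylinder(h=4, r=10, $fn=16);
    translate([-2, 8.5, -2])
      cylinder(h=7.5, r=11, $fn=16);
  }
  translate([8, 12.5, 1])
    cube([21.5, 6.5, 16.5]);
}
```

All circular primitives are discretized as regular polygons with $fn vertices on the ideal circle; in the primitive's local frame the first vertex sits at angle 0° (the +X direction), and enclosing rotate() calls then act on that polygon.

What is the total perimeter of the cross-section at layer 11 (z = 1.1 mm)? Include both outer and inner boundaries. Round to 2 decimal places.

At z = 1.1 mm: the r=10 cylinder gives a regular 16-gon of circumradius 10 (constant along its height) (perimeter = 2·16·10.000·sin(180°/16) = 62.43 mm); the cylinder at (-2, 8.5): section is a regular 16-gon, circumradius r=11 (perimeter = 2·16·11.000·sin(180°/16) = 68.67 mm); Taking the first minus the rest: starting from the r=10 cylinder, the r=11 cylinder at (-2, 8.5) partially overlaps it — only the 161.53 mm² overlap (of its 370.44 mm²) is removed, clipping the outline — boundary = 60.03 mm; the cube at (8, 12.5) is present — its section is the full 21.5×6.5 rectangle (perimeter 56.00 mm); Taking the first minus the rest: starting from that combined region, the 21.5×6.5 cube at (8, 12.5) misses the remaining region (no effect) — boundary = 60.03 mm. Overall, the cross-section is a single solid region. Total boundary length (outer) = 60.03 mm.

60.03 mm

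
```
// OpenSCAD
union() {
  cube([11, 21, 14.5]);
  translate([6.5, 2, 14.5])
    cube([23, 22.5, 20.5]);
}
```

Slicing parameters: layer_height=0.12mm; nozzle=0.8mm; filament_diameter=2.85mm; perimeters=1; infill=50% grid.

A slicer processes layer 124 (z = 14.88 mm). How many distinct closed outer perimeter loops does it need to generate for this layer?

At z = 14.88 mm: the cube is absent (z outside [0, 14.5]); the cube at (6.5, 2) (footprint 23×22.5) is included at this height; Merging all regions: only the 23×22.5 cube at (6.5, 2) is present, so the union is just that shape — 1 connected region. The result has 1 disconnected region.

1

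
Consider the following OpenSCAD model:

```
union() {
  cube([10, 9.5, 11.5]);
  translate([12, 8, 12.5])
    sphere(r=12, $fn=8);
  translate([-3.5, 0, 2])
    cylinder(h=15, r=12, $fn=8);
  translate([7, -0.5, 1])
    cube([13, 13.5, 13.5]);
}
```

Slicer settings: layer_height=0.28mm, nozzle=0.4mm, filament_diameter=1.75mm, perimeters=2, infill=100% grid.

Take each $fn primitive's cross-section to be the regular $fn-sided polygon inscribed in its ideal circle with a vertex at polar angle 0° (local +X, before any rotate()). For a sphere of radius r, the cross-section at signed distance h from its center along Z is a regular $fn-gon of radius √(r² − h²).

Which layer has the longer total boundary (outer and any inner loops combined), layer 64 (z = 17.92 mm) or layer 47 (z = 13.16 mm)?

Layer 64 (z = 17.92): the cube does not reach this height (z outside [0, 11.5]); the r=12 sphere at (12, 8) contributes a regular 8-gon of circumradius √(12²−5.42²) = 10.706 (perimeter = 2·8·10.706·sin(180°/8) = 65.55 mm); the cylinder at (-3.5, 0) is absent (z outside [2, 17]); the cube at (7, -0.5) is absent (z outside [1, 14.5]); Combining (union): only the r=12 sphere at (12, 8) is present, so the union is just that shape — boundary = 65.55 mm. So its perimeter = 65.55 mm. Layer 47 (z = 13.16): the cube does not reach this height (z outside [0, 11.5]); the sphere at (12, 8): section is a regular 8-gon, circumradius = √(r²−h²) = √(12²−0.66²) = 11.982 (perimeter = 2·8·11.982·sin(180°/8) = 73.36 mm); the r=12 cylinder at (-3.5, 0) contributes a regular 8-gon of circumradius 12 (perimeter = 2·8·12.000·sin(180°/8) = 73.48 mm); the cube at (7, -0.5) is present — its section is the full 13×13.5 rectangle (perimeter 53.00 mm); Taking the union: the regions partially overlap (shared area 229.65 mm²), so the edge portions inside another operand are dropped and the merged outline is re-measured after clipping — boundary = 114.98 mm. So its perimeter = 114.98 mm. Layer 47 is larger (114.98 vs 65.55 mm).

layer 47 (z = 13.16 mm)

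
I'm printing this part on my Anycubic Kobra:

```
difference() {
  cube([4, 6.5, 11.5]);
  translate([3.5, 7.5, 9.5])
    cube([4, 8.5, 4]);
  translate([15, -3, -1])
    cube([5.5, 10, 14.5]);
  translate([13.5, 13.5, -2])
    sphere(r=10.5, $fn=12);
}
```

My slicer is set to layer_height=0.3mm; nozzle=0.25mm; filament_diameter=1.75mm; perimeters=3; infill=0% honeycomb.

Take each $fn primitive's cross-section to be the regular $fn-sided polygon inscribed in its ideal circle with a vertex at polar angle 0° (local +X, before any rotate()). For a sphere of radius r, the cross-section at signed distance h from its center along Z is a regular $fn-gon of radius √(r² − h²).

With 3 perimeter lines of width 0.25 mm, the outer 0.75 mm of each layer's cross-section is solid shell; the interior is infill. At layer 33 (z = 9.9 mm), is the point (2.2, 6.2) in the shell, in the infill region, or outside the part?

At z = 9.9 mm: the cube (footprint 4×6.5) is included at this height; the cube at (3.5, 7.5) (footprint 4×8.5) is included at this height; the cube at (15, -3) (footprint 5.5×10) is included at this height; the sphere at (13.5, 13.5) does not reach this height (|z−center|=11.900 > r=10.5); After the difference (first − rest): starting from the 4×6.5 cube, the 4×8.5 cube at (3.5, 7.5) misses the remaining region (no effect); the 5.5×10 cube at (15, -3) misses the remaining region (no effect) — 1 connected region. Overall, the cross-section is a single solid region. The nearest boundary edge runs (0.00, 6.50)→(4.00, 6.50); distance from the point to it = 0.30 mm. The point is inside the cross-section, 0.30 mm from the nearest boundary — within the 0.75 mm shell band (3 × 0.25).

shell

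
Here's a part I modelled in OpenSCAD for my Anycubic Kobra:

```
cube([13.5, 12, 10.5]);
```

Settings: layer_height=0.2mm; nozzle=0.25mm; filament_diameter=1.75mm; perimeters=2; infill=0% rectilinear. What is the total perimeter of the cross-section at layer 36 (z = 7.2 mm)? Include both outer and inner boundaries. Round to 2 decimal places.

At z = 7.2 mm: the cube is present — its section is the full 13.5×12 rectangle (perimeter 51.00 mm). Overall, the cross-section is a single solid region. Total boundary length (outer) = 51.00 mm.

51.00 mm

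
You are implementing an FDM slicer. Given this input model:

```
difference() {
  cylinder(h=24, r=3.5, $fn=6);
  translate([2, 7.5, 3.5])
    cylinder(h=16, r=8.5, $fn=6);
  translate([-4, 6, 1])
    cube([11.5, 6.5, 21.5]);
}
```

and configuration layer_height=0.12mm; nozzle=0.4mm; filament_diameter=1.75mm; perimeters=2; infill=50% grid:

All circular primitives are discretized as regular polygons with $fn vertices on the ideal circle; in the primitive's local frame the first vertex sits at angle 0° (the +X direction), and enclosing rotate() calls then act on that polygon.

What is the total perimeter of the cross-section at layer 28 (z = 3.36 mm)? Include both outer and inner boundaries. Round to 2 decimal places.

At z = 3.36 mm: the cylinder: section is a regular 6-gon, circumradius r=3.5 (perimeter = 2·6·3.500·sin(180°/6) = 21.00 mm); the cylinder at (2, 7.5) is absent (z outside [3.5, 19.5]); the 11.5×6.5 cube at (-4, 6) contributes its full rectangle (perimeter 36.00 mm); After the difference (first − rest): starting from the r=3.5 cylinder, the 11.5×6.5 cube at (-4, 6) misses the remaining region (no effect) — boundary = 21.00 mm. Overall, the cross-section is a single solid region. Total boundary length (outer) = 21.00 mm.

21.00 mm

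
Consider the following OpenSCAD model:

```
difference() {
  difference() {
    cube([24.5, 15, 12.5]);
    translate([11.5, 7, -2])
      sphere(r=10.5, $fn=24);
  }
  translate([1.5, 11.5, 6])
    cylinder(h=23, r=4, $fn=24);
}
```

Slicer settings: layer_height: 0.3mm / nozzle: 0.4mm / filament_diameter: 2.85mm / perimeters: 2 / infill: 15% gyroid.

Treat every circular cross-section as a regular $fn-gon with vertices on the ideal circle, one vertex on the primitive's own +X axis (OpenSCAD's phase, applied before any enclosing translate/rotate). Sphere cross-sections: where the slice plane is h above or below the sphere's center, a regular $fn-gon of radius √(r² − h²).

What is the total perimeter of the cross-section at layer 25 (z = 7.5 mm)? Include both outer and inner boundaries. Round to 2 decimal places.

At z = 7.5 mm: the 24.5×15 cube contributes its full rectangle (perimeter 79.00 mm); the r=10.5 sphere at (11.5, 7) contributes a regular 24-gon of circumradius √(10.5²−9.5²) = 4.472 (perimeter = 2·24·4.472·sin(180°/24) = 28.02 mm); Subtracting the remaining from the first: starting from the 24.5×15 cube, the r=10.5 sphere at (11.5, 7) lies wholly inside it (removes its full 62.12 mm² and its 28.02 mm outline becomes a hole wall) — boundary (outer + 1 inner loop) = 107.02 mm; the r=4 cylinder at (1.5, 11.5) gives a regular 24-gon of circumradius 4 (constant along its height) (perimeter = 2·24·4.000·sin(180°/24) = 25.06 mm); Subtracting the remaining from the first: starting from the result so far, the r=4 cylinder at (1.5, 11.5) partially overlaps it — only the 35.31 mm² overlap (of its 49.69 mm²) is removed, clipping the outline — boundary (outer + 1 inner loop) = 108.52 mm. Overall, the cross-section is one region with 1 hole. Total boundary length (outer + inner) = 108.52 mm.

108.52 mm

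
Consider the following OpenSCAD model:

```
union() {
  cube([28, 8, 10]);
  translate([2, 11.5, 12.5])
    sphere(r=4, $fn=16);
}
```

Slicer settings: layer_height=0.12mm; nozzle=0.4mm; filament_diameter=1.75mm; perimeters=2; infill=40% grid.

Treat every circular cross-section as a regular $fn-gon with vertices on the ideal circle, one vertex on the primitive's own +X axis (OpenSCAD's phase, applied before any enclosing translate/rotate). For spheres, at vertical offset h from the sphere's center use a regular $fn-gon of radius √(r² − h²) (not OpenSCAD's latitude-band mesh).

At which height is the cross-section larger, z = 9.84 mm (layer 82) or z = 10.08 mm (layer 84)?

Layer 82 (z = 9.84): the cube (footprint 28×8) is included at this height (area 224.00 mm²); the sphere at (2, 11.5): section is a regular 16-gon, circumradius = √(r²−h²) = √(4²−2.66²) = 2.987 (area = (16/2)·2.987²·sin(360°/16) = 27.32 mm²); Combining (union): the 2 present regions are separate (no shared area or edge), so areas and boundary lengths simply add and each stays a separate island — area = 251.32 mm². So its area = 251.32 mm². Layer 84 (z = 10.08): the cube does not reach this height (z outside [0, 10]); the r=4 sphere at (2, 11.5) slices to a regular 16-gon of circumradius 3.185 (√(r²−h²) with h=2.42 from center) (area = (16/2)·3.185²·sin(360°/16) = 31.05 mm²); Taking the union: only the r=4 sphere at (2, 11.5) is present, so the union is just that shape — area = 31.05 mm². So its area = 31.05 mm². Layer 82 is larger (251.32 vs 31.05 mm²).

layer 82 (z = 9.84 mm)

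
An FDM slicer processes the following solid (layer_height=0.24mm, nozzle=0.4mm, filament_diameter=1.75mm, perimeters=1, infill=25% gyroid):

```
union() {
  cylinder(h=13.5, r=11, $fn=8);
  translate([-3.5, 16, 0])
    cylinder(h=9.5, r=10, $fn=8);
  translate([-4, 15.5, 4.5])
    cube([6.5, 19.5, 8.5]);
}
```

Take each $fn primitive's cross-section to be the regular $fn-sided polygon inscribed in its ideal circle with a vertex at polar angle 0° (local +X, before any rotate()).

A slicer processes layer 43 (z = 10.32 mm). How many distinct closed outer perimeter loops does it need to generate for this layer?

2

At z = 10.32 mm: the r=11 cylinder gives a regular 8-gon of circumradius 11 (constant along its height); the cylinder at (-3.5, 16) is not intersected at this z (z outside [0, 9.5]); the 6.5×19.5 cube at (-4, 15.5) contributes its full rectangle; Combining (union): the 2 present regions are separate (no shared area or edge), so areas and boundary lengths simply add and each stays a separate island — 2 connected regions. The result has 2 disconnected regions.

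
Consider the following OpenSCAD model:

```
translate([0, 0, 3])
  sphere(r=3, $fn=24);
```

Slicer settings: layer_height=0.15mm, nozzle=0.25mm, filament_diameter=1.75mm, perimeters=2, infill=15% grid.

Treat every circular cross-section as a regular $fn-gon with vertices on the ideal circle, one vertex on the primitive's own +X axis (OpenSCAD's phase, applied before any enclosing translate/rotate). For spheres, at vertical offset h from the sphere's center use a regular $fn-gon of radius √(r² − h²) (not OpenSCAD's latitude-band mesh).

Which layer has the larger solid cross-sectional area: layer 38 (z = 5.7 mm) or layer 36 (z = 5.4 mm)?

Layer 38 (z = 5.7): the sphere: section is a regular 24-gon, circumradius = √(r²−h²) = √(3²−2.7²) = 1.308 (area = (24/2)·1.308²·sin(360°/24) = 5.31 mm²). So its area = 5.31 mm². Layer 36 (z = 5.4): the sphere: section is a regular 24-gon, circumradius = √(r²−h²) = √(3²−2.4²) = 1.800 (area = (24/2)·1.800²·sin(360°/24) = 10.06 mm²). So its area = 10.06 mm². Layer 36 is larger (10.06 vs 5.31 mm²).

layer 36 (z = 5.4 mm)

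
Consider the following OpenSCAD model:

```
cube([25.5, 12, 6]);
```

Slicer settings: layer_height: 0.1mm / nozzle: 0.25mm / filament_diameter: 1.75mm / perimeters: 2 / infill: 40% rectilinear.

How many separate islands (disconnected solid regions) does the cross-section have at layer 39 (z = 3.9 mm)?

1

At z = 3.9 mm: the cube is present — its section is the full 25.5×12 rectangle. Overall, the cross-section is a single solid region. Island count = 1.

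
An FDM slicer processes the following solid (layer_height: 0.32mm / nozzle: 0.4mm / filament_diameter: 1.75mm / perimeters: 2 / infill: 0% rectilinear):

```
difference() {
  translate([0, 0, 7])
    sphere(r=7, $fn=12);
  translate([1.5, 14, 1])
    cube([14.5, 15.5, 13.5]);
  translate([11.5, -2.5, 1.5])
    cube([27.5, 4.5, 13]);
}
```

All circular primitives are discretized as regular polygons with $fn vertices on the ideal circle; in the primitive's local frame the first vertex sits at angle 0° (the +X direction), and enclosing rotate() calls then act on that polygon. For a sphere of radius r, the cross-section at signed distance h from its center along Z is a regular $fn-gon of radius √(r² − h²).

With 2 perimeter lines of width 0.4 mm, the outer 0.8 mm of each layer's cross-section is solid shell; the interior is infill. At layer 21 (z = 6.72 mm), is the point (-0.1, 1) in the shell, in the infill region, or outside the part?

infill

At z = 6.72 mm: the r=7 sphere slices to a regular 12-gon of circumradius 6.994 (√(r²−h²) with h=0.28 from center); the cube at (1.5, 14) is present — its section is the full 14.5×15.5 rectangle; the 27.5×4.5 cube at (11.5, -2.5) contributes its full rectangle; Subtracting the remaining from the first: starting from the r=7 sphere, the 14.5×15.5 cube at (1.5, 14) misses the remaining region (no effect); the 27.5×4.5 cube at (11.5, -2.5) misses the remaining region (no effect) — 1 connected region. Overall, the cross-section is a single solid region. The nearest boundary edge runs (-3.50, 6.06)→(0.00, 6.99); distance from the point to it = 5.76 mm. The point is inside the cross-section and 5.76 mm from the nearest boundary — more than the 0.8 mm shell width (2 × 0.4), so it's in the infill interior.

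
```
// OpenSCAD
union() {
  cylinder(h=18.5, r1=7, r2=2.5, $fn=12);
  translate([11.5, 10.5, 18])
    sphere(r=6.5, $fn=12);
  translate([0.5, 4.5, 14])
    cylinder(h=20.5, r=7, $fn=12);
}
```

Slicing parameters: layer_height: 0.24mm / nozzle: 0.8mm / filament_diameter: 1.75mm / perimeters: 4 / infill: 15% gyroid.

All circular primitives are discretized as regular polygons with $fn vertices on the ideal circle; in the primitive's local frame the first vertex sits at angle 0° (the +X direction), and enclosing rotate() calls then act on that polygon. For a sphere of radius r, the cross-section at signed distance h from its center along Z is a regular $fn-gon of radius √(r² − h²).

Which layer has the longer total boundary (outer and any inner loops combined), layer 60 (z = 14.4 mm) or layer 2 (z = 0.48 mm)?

Layer 60 (z = 14.4): the cone: at t=0.778 of its height the radius interpolates to r₁+(r₂−r₁)t = 3.497, giving a regular 12-gon of that circumradius (perimeter = 2·12·3.497·sin(180°/12) = 21.72 mm); the r=6.5 sphere at (11.5, 10.5) slices to a regular 12-gon of circumradius 5.412 (√(r²−h²) with h=3.6 from center) (perimeter = 2·12·5.412·sin(180°/12) = 33.62 mm); the r=7 cylinder at (0.5, 4.5) gives a regular 12-gon of circumradius 7 (constant along its height) (perimeter = 2·12·7.000·sin(180°/12) = 43.48 mm); Combining (union): the regions partially overlap (shared area 31.77 mm²), so the edge portions inside another operand are dropped and the merged outline is re-measured after clipping — boundary = 78.21 mm. So its perimeter = 78.21 mm. Layer 2 (z = 0.48): the cone contributes a regular 12-gon of circumradius 6.883 (interpolated between r1=7 and r2=2.5 at t=0.026) (perimeter = 2·12·6.883·sin(180°/12) = 42.76 mm); the sphere at (11.5, 10.5) does not reach this height (|z−center|=17.520 > r=6.5); the cylinder at (0.5, 4.5) does not reach this height (z outside [14, 34.5]); Merging all regions: only the cone is present, so the union is just that shape — boundary = 42.76 mm. So its perimeter = 42.76 mm. Layer 60 is larger (78.21 vs 42.76 mm).

layer 60 (z = 14.4 mm)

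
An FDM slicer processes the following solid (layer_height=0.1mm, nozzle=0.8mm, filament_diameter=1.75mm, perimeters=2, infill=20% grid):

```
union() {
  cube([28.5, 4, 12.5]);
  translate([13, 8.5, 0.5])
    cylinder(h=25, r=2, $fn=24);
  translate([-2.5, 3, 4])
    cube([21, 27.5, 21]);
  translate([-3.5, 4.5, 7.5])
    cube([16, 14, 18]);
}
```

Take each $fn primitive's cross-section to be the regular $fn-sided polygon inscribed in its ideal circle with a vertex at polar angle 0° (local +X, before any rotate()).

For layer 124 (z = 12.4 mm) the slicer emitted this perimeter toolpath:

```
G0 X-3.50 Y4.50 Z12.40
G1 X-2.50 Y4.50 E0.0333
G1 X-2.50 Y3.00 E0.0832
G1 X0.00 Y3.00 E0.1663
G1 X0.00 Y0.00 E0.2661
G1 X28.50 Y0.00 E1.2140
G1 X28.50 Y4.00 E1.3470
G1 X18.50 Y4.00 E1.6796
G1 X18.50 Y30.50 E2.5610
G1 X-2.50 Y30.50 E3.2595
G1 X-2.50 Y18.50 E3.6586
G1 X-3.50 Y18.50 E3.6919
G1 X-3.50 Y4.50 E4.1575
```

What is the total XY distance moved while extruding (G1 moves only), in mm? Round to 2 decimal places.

125.00 mm

Sum the Euclidean lengths of each G1 segment: total = 125.00 mm.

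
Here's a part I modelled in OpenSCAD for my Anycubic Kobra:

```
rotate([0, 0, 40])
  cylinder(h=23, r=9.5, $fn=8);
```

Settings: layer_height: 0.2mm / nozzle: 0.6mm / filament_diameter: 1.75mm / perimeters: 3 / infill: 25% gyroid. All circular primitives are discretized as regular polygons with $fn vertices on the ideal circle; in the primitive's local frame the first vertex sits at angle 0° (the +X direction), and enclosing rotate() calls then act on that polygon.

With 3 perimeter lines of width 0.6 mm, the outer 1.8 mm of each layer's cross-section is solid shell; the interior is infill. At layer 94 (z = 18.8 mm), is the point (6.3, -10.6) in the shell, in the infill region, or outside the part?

At z = 18.8 mm: the r=9.5 cylinder contributes a regular 8-gon of circumradius 9.5; (rotated 40° about Z; rotation is an isometry so areas/perimeters/island counts are preserved). Overall, the cross-section is a single solid region. Undo the 40° rotation: the query point maps to (-1.987, -12.170) in the un-rotated model frame. The nearest boundary edge runs (-6.72, -6.72)→(-0.00, -9.50); distance from the point to it = 3.23 mm. The point is not inside any of the regions above, so it lies outside the cross-section (3.23 mm from the nearest boundary).

outside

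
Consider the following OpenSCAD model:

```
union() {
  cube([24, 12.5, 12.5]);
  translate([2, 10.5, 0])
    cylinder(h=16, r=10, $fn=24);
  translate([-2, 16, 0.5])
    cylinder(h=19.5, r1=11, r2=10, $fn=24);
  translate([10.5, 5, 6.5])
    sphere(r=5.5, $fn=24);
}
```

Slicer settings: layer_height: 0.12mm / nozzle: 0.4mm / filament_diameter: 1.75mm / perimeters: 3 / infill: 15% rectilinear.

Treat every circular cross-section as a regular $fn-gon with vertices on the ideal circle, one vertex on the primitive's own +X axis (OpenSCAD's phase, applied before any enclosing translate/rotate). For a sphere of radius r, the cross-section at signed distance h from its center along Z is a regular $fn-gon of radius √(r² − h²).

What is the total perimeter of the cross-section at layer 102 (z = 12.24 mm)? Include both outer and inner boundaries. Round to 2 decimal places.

107.66 mm

At z = 12.24 mm: the cube (footprint 24×12.5) is included at this height (perimeter 73.00 mm); the r=10 cylinder at (2, 10.5) contributes a regular 24-gon of circumradius 10 (perimeter = 2·24·10.000·sin(180°/24) = 62.65 mm); the cone at (-2, 16) (r1=11→r2=10) has section circumradius 10.398 here — a regular 24-gon (perimeter = 2·24·10.398·sin(180°/24) = 65.15 mm); the sphere at (10.5, 5) does not reach this height (|z−center|=5.740 > r=5.5); Merging all regions: the regions partially overlap (shared area 308.77 mm²), so the edge portions inside another operand are dropped and the merged outline is re-measured after clipping — boundary = 107.66 mm. Overall, the cross-section is a single solid region. Total boundary length (outer) = 107.66 mm.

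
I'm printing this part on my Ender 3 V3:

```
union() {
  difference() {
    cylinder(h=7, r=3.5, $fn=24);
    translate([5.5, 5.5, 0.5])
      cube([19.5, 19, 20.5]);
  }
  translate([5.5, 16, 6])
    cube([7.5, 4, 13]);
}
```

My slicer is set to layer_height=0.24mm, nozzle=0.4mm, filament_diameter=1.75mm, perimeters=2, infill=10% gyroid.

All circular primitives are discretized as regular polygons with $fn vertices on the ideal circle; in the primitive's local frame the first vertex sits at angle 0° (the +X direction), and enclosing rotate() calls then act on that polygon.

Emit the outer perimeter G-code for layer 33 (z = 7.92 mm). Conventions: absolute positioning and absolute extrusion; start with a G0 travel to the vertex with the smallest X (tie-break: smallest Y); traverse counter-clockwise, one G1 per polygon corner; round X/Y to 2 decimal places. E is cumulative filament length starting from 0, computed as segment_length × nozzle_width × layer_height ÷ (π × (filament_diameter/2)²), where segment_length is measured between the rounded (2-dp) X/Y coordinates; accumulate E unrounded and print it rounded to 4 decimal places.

G0 X5.50 Y16.00 Z7.92
G1 X13.00 Y16.00 E0.2993
G1 X13.00 Y20.00 E0.4590
G1 X5.50 Y20.00 E0.7583
G1 X5.50 Y16.00 E0.9180

At z = 7.92 mm: the cylinder does not reach this height (z outside [0, 7]); the cube at (5.5, 5.5) (footprint 19.5×19) is included at this height; Taking the first minus the rest: the first operand is absent here, so nothing remains; the cube at (5.5, 16) (footprint 7.5×4) is included at this height; Combining (union): only the 7.5×4 cube at (5.5, 16) is present, so the union is just that shape — 1 connected region. The outline is a single polygon with 4 vertices. Extrusion per mm of travel: 0.4 × 0.24 / (π × 0.875²) = 0.039912. Accumulating E over each segment gives final E = 0.9180.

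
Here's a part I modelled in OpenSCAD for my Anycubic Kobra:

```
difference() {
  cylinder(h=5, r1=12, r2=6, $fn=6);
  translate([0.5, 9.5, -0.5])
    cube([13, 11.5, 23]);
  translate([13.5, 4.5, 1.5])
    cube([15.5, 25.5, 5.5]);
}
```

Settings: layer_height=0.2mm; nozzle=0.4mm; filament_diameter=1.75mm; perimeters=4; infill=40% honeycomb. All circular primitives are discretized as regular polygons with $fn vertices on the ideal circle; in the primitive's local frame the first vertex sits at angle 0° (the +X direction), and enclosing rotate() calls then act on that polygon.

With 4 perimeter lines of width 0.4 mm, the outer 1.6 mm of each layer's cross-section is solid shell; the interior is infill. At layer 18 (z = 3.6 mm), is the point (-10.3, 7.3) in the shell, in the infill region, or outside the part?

outside

At z = 3.6 mm: the cone (r1=12→r2=6) has section circumradius 7.680 here — a regular 6-gon; the cube at (0.5, 9.5) (footprint 13×11.5) is included at this height; the 15.5×25.5 cube at (13.5, 4.5) contributes its full rectangle; Subtracting the remaining from the first: starting from the cone, the 13×11.5 cube at (0.5, 9.5) misses the remaining region (no effect); the 15.5×25.5 cube at (13.5, 4.5) misses the remaining region (no effect) — 1 connected region. Overall, the cross-section is a single solid region. The nearest boundary edge runs (-7.68, 0.00)→(-3.84, 6.65); distance from the point to it = 5.92 mm. The point is not inside any of the regions above, so it lies outside the cross-section (5.92 mm from the nearest boundary).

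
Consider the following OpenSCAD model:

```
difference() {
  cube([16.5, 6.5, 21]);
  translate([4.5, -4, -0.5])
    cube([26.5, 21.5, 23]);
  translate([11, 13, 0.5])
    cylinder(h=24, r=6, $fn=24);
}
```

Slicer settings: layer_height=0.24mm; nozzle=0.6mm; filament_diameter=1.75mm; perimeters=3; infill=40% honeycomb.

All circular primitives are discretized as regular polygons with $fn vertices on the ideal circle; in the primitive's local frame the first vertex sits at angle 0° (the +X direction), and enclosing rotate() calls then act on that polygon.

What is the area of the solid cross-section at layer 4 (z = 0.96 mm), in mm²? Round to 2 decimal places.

At z = 0.96 mm: the cube (footprint 16.5×6.5) is included at this height (area 107.25 mm²); the 26.5×21.5 cube at (4.5, -4) contributes its full rectangle (area 569.75 mm²); the r=6 cylinder at (11, 13) contributes a regular 24-gon of circumradius 6 (area = (24/2)·6.000²·sin(360°/24) = 111.81 mm²); Taking the first minus the rest: starting from the 16.5×6.5 cube (107.25 mm²), the 26.5×21.5 cube at (4.5, -4) partially overlaps it — only the 78.00 mm² overlap (of its 569.75 mm²) is removed, clipping the outline; the r=6 cylinder at (11, 13) misses the remaining region (no effect) — area = 29.25 mm². Overall, the cross-section is a single solid region. Net area = 29.25 mm².

29.25 mm²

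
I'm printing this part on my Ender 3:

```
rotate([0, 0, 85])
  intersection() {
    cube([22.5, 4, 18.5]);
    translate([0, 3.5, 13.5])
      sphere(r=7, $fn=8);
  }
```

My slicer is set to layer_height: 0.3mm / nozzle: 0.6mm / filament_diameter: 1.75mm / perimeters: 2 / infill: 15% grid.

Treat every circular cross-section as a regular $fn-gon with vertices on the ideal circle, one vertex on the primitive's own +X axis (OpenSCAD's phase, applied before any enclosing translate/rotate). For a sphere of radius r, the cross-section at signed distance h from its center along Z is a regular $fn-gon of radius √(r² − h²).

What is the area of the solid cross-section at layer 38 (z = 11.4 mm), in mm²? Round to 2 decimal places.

At z = 11.4 mm: the cube (footprint 22.5×4) is included at this height (area 90.00 mm²); the r=7 sphere at (0, 3.5) slices to a regular 8-gon of circumradius 6.678 (√(r²−h²) with h=2.1 from center) (area = (8/2)·6.678²·sin(360°/8) = 126.12 mm²); Keeping only the common overlap: the r=7 sphere at (0, 3.5) partially overlaps the 22.5×4 cube; clipping to the common part keeps 24.12 mm² — area = 24.12 mm²; (rotated 85° about Z; rotation is an isometry so areas/perimeters/island counts are preserved). Overall, the cross-section is a single solid region. Net area = 24.12 mm².

24.12 mm²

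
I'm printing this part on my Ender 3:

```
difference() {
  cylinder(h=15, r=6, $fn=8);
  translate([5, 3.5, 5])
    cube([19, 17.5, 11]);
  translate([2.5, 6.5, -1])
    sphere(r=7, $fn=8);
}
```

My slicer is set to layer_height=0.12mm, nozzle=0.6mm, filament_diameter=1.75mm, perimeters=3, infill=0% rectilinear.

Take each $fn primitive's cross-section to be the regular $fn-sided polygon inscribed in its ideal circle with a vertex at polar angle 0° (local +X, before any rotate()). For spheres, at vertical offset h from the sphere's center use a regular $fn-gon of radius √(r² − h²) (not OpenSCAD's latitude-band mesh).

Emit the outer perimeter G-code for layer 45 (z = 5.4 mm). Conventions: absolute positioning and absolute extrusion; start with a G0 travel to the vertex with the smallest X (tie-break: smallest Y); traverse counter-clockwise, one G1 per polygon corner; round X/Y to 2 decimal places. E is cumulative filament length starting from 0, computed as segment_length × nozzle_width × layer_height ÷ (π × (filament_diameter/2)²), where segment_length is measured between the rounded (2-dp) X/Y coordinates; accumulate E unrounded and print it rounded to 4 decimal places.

G0 X-6.00 Y0.00 Z5.40
G1 X-4.24 Y-4.24 E0.1374
G1 X0.00 Y-6.00 E0.2748
G1 X4.24 Y-4.24 E0.4123
G1 X6.00 Y0.00 E0.5497
G1 X4.24 Y4.24 E0.6871
G1 X4.07 Y4.31 E0.6926
G1 X2.50 Y3.66 E0.7435
G1 X0.50 Y4.50 E0.8084
G1 X-0.11 Y5.95 E0.8555
G1 X-4.24 Y4.24 E0.9893
G1 X-6.00 Y0.00 E1.1267

At z = 5.4 mm: the r=6 cylinder gives a regular 8-gon of circumradius 6 (constant along its height); the 19×17.5 cube at (5, 3.5) contributes its full rectangle; the sphere at (2.5, 6.5): section is a regular 8-gon, circumradius = √(r²−h²) = √(7²−6.4²) = 2.835; Taking the first minus the rest: starting from the r=6 cylinder, the 19×17.5 cube at (5, 3.5) misses the remaining region (no effect); the r=7 sphere at (2.5, 6.5) partially overlaps it — only the 4.04 mm² overlap (of its 22.74 mm²) is removed, clipping the outline — 1 connected region. The outline is a single polygon with 11 vertices. Extrusion per mm of travel: 0.6 × 0.12 / (π × 0.875²) = 0.029934. Accumulating E over each segment gives final E = 1.1267.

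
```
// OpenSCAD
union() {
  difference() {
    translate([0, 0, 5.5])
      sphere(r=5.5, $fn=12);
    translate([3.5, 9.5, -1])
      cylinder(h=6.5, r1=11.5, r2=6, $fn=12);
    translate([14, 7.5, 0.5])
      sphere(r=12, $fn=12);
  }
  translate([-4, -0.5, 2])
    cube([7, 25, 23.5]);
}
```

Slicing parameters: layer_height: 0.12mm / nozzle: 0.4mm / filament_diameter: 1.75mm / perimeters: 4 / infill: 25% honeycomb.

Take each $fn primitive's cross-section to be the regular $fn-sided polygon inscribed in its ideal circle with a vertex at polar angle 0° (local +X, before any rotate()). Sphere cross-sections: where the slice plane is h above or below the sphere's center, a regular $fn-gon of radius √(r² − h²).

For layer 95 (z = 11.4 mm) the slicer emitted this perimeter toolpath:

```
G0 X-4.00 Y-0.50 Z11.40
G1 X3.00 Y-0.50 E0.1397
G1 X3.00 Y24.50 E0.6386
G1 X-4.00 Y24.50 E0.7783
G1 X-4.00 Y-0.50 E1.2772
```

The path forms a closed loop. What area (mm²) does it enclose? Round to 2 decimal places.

Apply the shoelace formula to the sequence of (X, Y) vertices; enclosed area = 175.00 mm².

175.00 mm²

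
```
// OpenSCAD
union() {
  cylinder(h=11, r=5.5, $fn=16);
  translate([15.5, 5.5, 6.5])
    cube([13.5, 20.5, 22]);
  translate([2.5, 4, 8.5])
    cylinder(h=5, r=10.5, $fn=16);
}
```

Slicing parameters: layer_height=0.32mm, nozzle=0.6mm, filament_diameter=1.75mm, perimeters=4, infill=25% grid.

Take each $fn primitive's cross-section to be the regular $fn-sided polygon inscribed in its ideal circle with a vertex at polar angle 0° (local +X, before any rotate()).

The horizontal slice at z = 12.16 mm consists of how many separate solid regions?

At z = 12.16 mm: the cylinder is not intersected at this z (z outside [0, 11]); the cube at (15.5, 5.5) is present — its section is the full 13.5×20.5 rectangle; the cylinder at (2.5, 4): section is a regular 16-gon, circumradius r=10.5; Combining (union): the 2 present regions are separate (no shared area or edge), so areas and boundary lengths simply add and each stays a separate island — 2 connected regions. The result has 2 disconnected regions.

2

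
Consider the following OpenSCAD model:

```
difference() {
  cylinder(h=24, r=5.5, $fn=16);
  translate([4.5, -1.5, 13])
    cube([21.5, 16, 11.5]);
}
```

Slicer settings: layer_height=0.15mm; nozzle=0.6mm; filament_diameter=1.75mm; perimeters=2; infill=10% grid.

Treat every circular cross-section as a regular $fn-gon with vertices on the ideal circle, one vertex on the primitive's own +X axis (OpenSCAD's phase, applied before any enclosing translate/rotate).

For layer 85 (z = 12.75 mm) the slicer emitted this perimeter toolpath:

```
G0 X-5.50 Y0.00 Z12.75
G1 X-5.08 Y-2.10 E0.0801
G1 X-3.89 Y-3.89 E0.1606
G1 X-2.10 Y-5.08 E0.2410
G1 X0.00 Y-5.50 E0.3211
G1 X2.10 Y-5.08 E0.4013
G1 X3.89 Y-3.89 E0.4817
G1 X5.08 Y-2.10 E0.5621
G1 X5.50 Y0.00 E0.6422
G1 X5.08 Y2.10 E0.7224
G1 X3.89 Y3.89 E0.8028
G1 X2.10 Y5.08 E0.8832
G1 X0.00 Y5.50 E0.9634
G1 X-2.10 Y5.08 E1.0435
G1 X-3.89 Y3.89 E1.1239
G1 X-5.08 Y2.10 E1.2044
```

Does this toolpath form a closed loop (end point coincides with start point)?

Start point (G0): (-5.50, 0.00). End point (last G1): the path does not return to the start — open.

no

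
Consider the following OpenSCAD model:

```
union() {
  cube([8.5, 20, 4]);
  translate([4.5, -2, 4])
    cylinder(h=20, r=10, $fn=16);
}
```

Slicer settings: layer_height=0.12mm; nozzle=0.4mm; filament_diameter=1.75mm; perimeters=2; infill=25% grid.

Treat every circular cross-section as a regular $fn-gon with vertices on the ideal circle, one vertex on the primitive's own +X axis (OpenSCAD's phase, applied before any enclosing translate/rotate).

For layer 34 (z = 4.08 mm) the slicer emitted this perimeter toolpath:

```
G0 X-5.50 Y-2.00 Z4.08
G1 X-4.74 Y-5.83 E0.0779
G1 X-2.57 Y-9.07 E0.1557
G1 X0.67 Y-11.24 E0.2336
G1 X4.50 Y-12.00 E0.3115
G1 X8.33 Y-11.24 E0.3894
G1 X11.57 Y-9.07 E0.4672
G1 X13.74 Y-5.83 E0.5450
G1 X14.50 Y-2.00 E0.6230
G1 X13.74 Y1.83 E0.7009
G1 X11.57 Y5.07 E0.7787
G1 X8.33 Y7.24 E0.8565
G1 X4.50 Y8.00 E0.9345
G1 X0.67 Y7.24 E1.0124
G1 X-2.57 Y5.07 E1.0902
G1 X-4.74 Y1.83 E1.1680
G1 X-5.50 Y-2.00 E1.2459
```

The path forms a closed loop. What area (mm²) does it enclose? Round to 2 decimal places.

Apply the shoelace formula to the sequence of (X, Y) vertices; enclosed area = 306.19 mm².

306.19 mm²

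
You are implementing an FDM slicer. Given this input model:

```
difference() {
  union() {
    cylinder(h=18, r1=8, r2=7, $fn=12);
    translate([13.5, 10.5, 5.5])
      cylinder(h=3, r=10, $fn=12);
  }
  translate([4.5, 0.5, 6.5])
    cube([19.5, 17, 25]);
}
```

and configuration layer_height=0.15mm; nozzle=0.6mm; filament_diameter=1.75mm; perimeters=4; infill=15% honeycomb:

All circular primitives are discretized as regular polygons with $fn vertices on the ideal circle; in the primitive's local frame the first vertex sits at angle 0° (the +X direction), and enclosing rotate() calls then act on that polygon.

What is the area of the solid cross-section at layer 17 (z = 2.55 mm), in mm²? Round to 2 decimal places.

185.26 mm²

At z = 2.55 mm: the cone (r1=8→r2=7) has section circumradius 7.858 here — a regular 12-gon (area = (12/2)·7.858²·sin(360°/12) = 185.26 mm²); the cylinder at (13.5, 10.5) is not intersected at this z (z outside [5.5, 8.5]); Taking the union: only the cone is present, so the union is just that shape — area = 185.26 mm²; the cube at (4.5, 0.5) does not reach this height (z outside [6.5, 31.5]); After the difference (first − rest): none of the subtracted shapes is present at this height, so that combined region is unchanged — area = 185.26 mm². Overall, the cross-section is a single solid region. Net area = 185.26 mm².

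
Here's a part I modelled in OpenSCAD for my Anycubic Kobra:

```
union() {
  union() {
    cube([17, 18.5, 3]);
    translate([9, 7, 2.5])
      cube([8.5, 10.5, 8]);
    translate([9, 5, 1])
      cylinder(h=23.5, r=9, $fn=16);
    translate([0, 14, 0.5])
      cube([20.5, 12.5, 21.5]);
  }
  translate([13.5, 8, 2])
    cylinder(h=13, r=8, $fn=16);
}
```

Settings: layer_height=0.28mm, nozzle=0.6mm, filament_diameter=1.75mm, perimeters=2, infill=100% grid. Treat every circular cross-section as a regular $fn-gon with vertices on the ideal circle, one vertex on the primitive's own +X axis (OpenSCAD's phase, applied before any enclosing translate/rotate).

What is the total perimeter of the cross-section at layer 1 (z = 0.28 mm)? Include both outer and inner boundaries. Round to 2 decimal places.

71.00 mm

At z = 0.28 mm: the 17×18.5 cube contributes its full rectangle (perimeter 71.00 mm); the cube at (9, 7) is not intersected at this z (z outside [2.5, 10.5]); the cylinder at (9, 5) is absent (z outside [1, 24.5]); the cube at (0, 14) is absent (z outside [0.5, 22]); Taking the union: only the 17×18.5 cube is present, so the union is just that shape — boundary = 71.00 mm; the cylinder at (13.5, 8) does not reach this height (z outside [2, 15]); Combining (union): only that combined region is present, so the union is just that shape — boundary = 71.00 mm. Overall, the cross-section is a single solid region. Total boundary length (outer) = 71.00 mm.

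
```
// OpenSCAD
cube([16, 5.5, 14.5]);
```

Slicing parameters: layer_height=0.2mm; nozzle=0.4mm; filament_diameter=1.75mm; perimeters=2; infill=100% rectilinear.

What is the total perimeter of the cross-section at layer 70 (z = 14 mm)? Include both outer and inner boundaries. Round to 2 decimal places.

43.00 mm

At z = 14 mm: the 16×5.5 cube contributes its full rectangle (perimeter 43.00 mm). Overall, the cross-section is a single solid region. Total boundary length (outer) = 43.00 mm.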